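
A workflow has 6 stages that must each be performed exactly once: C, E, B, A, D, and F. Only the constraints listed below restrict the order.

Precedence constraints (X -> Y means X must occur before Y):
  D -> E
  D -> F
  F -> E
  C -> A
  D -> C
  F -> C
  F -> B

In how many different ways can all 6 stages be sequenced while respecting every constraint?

Only D has no prerequisites, so it must go first.
Counting all ways to extend the partial order to a total order gives 12.

12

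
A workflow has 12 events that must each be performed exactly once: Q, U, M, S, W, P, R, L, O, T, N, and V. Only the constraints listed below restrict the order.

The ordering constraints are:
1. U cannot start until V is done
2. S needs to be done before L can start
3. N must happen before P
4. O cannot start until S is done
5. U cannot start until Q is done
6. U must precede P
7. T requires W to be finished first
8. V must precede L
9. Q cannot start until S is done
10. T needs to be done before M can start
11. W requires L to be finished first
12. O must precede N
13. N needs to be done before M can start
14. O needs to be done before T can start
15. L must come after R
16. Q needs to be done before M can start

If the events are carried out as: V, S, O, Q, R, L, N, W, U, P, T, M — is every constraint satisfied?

Yes

Checking each listed constraint against this order: for instance, V is in position 1 and U in position 9, so that constraint holds — and the remaining constraints check out the same way.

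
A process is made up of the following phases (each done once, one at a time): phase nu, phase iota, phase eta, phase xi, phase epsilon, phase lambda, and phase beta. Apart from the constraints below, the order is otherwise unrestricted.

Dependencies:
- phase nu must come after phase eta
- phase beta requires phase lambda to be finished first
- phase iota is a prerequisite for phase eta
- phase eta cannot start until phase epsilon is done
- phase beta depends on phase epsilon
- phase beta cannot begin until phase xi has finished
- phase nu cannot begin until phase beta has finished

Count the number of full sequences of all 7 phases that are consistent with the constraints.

70

4 phases have no prerequisites (phase iota, phase xi, phase epsilon, phase lambda), so any of them could come first.
Systematically extending each partial ordering one phase at a time and counting, there are 70 complete orderings.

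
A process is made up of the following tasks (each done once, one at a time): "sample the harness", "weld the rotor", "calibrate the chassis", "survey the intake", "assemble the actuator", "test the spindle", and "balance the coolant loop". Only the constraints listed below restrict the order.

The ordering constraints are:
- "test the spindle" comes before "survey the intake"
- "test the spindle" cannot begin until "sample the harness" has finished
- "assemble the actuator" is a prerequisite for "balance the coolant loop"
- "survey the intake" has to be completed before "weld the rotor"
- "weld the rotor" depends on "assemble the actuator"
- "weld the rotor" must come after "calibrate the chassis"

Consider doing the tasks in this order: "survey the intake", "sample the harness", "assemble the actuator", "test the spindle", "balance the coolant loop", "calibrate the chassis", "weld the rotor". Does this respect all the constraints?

The sequence places "survey the intake" ahead of "test the spindle".
That contradicts the constraint that "test the spindle" must precede "survey the intake".

No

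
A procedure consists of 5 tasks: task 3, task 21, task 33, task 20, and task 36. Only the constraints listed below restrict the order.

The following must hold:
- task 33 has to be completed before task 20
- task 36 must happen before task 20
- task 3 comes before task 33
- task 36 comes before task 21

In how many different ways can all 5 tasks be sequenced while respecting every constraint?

2 tasks have no prerequisites (task 3, task 36), so any of them could come first.
Enumerating by repeatedly choosing an available task (one whose prerequisites are all placed) gives 9 distinct complete orderings.

9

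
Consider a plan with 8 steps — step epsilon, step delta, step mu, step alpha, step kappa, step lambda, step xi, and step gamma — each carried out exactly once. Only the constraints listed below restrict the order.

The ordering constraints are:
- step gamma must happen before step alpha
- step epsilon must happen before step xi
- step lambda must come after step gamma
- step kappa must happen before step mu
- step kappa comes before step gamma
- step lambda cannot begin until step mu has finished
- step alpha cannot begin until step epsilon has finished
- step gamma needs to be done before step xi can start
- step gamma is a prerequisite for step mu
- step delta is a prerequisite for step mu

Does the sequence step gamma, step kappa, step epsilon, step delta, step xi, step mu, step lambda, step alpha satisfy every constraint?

No

The sequence places step gamma ahead of step kappa.
But one of the constraints requires step kappa before step gamma, so this ordering violates it.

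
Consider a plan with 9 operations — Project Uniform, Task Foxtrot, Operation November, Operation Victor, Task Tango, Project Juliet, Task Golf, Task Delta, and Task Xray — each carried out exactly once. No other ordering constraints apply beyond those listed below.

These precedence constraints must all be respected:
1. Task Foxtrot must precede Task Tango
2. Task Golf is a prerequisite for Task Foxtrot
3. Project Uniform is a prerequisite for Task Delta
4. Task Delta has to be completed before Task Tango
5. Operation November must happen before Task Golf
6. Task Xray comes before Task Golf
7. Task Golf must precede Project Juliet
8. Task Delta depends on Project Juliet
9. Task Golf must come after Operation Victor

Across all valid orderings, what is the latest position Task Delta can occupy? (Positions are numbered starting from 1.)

The only operation forced after Task Delta (directly or by a chain) is Task Tango.
With 1 mandatory successor out of 9 operations total, the latest slot for Task Delta is 9−1 = 8, and it's reachable by doing all non-successors before Task Delta.

8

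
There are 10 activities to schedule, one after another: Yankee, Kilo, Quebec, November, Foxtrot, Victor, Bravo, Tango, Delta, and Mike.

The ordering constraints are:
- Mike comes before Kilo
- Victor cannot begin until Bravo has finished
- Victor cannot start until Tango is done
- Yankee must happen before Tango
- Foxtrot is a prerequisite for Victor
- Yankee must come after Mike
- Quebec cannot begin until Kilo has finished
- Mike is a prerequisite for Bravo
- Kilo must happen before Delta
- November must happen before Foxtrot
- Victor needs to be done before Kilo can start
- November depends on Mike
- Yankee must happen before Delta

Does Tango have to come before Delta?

There is a constraint chain Tango → Victor → Kilo → Delta.
That forces Tango before Delta in every valid schedule.

Yes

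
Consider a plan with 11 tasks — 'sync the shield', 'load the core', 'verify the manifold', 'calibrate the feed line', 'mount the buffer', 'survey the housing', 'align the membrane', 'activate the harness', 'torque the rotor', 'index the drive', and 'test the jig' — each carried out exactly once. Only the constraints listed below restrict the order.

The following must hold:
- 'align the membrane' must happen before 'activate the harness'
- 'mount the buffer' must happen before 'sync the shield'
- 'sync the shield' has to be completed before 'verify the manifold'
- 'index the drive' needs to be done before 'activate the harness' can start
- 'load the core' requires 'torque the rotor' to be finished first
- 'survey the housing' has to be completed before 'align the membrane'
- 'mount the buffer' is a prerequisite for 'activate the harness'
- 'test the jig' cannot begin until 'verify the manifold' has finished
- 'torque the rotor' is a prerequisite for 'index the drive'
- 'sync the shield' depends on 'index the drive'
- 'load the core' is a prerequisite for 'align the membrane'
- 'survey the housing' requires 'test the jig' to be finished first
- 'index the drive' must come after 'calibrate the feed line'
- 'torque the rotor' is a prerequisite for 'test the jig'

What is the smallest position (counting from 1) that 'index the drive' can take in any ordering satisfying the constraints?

Every task that must precede 'index the drive' has to come before it. Tracing all chains that end at 'index the drive', those tasks are: 'calibrate the feed line', 'torque the rotor' — 2 in total.
So at minimum 2 tasks come before 'index the drive', putting 'index the drive' no earlier than position 3. That position is achievable by scheduling exactly those predecessors first.

3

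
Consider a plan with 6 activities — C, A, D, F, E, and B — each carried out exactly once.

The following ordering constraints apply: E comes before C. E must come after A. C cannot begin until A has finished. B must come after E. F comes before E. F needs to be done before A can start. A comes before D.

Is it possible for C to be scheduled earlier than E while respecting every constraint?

No

There is a dependency chain E → C, so C always comes after E.
So no valid ordering can have C before E.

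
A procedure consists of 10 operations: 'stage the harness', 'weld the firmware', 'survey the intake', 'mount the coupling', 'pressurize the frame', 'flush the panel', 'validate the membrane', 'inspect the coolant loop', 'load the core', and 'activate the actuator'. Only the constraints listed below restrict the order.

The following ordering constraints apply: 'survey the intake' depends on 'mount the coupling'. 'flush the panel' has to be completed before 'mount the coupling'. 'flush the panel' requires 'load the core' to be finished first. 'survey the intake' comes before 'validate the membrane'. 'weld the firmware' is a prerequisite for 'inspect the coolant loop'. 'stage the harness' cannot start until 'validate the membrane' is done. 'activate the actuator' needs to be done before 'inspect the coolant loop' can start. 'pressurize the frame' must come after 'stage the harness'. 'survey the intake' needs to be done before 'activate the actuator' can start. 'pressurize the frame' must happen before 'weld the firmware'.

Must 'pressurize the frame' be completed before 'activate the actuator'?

No

'pressurize the frame' and 'activate the actuator' are not related by any chain of constraints.
So 'pressurize the frame' can come before 'activate the actuator' or after — it is not forced.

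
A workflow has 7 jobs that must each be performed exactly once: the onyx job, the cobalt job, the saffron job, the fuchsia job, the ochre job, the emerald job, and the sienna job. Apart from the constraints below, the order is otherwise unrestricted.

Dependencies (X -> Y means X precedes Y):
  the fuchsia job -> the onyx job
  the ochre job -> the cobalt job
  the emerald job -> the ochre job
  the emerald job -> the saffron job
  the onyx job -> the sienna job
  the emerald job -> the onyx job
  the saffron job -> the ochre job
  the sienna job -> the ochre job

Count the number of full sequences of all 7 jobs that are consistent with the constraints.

2 jobs have no prerequisites (the fuchsia job, the emerald job), so any of them could come first.
Systematically extending each partial ordering one job at a time and counting, there are 7 complete orderings.

7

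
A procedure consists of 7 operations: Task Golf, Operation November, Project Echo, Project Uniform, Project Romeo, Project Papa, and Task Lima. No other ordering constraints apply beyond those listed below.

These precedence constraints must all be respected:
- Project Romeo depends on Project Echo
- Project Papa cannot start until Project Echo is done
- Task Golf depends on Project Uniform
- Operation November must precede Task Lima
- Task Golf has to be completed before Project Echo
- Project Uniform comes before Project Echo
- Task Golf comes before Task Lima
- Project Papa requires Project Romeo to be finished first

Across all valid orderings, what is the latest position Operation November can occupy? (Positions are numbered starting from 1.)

6

Following the constraints forward from Operation November, its only required successor is Task Lima.
With 1 mandatory successor out of 7 operations total, the latest slot for Operation November is 7−1 = 6, and it's reachable by doing all non-successors before Operation November.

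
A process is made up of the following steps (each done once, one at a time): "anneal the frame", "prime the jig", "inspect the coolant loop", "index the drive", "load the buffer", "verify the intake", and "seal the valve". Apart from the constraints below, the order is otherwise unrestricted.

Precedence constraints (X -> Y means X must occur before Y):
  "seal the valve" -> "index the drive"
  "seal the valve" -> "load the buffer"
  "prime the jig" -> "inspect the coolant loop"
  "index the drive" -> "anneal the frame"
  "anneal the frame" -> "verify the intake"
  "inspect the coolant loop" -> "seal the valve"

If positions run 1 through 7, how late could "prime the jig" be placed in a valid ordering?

The steps that are forced after "prime the jig", directly or by a chain of constraints, are "anneal the frame", "inspect the coolant loop", "index the drive", "load the buffer", "verify the intake", "seal the valve". That's 6 steps.
With 6 mandatory successors out of 7 steps total, the latest slot for "prime the jig" is 7−6 = 1, and it's reachable by doing all non-successors before "prime the jig".

1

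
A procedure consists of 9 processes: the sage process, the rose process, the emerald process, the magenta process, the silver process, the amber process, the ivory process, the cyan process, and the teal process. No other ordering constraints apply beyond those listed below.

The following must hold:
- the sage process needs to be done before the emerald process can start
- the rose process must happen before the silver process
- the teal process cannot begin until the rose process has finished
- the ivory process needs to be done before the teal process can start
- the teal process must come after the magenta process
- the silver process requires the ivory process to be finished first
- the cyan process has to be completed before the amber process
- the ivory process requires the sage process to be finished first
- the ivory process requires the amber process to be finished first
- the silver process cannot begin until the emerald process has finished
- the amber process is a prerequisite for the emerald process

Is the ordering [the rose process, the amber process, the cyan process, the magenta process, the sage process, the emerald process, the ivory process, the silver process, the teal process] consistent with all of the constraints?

No

In the proposed order, the amber process appears before the cyan process.
Since the cyan process is required before the amber process, the ordering is invalid.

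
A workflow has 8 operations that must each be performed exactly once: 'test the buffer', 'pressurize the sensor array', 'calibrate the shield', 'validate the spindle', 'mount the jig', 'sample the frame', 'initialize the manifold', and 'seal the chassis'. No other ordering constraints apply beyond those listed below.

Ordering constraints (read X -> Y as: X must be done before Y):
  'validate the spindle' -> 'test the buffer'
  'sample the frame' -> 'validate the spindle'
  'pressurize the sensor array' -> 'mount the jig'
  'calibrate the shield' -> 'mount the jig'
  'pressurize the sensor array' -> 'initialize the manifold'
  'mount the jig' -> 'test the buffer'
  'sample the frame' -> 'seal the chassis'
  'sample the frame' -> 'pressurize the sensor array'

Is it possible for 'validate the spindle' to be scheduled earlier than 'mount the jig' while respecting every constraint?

Nothing in the constraints forces 'mount the jig' before 'validate the spindle' — there is no chain from 'mount the jig' to 'validate the spindle'.
So a valid ordering placing 'validate the spindle' earlier than 'mount the jig' exists.

Yes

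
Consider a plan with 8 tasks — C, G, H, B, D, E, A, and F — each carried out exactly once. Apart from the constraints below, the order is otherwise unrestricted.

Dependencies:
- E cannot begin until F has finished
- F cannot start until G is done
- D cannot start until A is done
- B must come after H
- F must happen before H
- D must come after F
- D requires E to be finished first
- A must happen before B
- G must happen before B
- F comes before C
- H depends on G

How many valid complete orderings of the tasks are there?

The tasks with no prerequisites are G, A; any of them can be placed first.
Enumerating by repeatedly choosing an available task (one whose prerequisites are all placed) gives 156 distinct complete orderings.

156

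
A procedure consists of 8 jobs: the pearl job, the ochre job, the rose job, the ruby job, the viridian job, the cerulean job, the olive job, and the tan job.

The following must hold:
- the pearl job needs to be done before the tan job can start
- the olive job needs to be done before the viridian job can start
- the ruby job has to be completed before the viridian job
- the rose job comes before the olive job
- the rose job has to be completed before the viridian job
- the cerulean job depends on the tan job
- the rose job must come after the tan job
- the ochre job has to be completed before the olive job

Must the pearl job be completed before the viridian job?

Chaining the stated constraints: the pearl job → the tan job → the rose job → the viridian job.
That forces the pearl job before the viridian job in every valid schedule.

Yes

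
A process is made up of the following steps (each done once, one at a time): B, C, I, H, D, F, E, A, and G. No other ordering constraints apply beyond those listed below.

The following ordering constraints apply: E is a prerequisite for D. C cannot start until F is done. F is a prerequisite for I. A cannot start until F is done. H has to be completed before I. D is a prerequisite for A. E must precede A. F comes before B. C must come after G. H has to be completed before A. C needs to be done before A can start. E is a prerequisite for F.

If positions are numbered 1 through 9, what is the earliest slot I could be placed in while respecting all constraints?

4

Every step that must precede I has to come before it. Tracing all chains that end at I, those steps are: H, F, E — 3 in total.
So at minimum 3 steps come before I, putting I no earlier than position 4. That position is achievable by scheduling exactly those predecessors first.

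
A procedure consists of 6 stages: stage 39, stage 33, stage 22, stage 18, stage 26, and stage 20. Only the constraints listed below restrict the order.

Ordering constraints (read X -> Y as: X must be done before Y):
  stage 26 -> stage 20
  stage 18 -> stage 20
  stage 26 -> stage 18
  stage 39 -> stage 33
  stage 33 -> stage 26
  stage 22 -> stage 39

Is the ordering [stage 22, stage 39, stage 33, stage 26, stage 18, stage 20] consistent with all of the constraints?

Yes

Every stated constraint is respected: stage 26 sits at position 4, ahead of stage 20 at position 6, and each of the other listed pairs likewise has the predecessor earlier in the sequence.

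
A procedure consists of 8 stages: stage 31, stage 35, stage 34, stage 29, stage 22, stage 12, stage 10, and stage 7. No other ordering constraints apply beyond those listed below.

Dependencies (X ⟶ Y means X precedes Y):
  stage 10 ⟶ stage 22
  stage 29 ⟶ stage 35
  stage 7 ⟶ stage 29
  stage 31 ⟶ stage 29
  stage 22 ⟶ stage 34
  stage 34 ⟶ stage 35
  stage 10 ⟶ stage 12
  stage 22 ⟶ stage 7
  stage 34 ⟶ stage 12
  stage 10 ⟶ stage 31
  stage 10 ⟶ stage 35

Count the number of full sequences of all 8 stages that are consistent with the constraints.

37

Only stage 10 has no prerequisites, so it must go first.
Counting all ways to extend the partial order to a total order gives 37.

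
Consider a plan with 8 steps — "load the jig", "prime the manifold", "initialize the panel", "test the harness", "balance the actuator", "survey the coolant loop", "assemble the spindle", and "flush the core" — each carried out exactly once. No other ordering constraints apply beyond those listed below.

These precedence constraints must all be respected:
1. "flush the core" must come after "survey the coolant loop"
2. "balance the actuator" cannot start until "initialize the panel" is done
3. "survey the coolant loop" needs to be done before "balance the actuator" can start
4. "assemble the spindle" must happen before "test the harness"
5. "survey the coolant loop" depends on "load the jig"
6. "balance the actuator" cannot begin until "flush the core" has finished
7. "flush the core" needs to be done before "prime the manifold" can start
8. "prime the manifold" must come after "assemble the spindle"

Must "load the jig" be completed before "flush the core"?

Yes

Chaining the stated constraints: "load the jig" → "survey the coolant loop" → "flush the core".
So "load the jig" must precede "flush the core" in any valid ordering.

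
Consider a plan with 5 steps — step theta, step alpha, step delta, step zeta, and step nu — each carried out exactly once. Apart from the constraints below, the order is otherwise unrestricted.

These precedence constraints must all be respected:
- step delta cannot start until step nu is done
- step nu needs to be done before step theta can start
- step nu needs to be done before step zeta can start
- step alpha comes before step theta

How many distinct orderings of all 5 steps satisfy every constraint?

18

2 steps have no prerequisites (step alpha, step nu), so any of them could come first.
Systematically extending each partial ordering one step at a time and counting, there are 18 complete orderings.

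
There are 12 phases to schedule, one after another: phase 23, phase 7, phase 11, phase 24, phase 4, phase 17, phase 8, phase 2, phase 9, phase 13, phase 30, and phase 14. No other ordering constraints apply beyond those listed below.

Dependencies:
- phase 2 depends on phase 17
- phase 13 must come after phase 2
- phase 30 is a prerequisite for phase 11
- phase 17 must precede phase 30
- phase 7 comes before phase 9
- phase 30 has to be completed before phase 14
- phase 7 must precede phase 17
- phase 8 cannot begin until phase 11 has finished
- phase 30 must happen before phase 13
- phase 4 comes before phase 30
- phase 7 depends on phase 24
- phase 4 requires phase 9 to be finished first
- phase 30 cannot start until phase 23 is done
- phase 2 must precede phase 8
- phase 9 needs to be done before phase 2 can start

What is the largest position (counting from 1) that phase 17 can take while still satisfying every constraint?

Following every chain forward from phase 17, the phases that must come later are phase 11, phase 8, phase 2, phase 13, phase 30, phase 14 — 6 of them.
So at least 6 phases follow phase 17, putting phase 17 no later than position 6. That position is achievable by scheduling everything else first.

6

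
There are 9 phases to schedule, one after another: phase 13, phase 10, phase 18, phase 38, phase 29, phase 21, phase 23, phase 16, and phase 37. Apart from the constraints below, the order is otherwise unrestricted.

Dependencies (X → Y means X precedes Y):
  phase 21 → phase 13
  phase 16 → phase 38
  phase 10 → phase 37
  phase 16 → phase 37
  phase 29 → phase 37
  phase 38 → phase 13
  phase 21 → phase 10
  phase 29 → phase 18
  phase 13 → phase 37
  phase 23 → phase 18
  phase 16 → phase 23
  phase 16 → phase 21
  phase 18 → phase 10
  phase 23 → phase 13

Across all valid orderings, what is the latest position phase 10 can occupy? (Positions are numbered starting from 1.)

8

Following the constraints forward from phase 10, its only required successor is phase 37.
So at least 1 phase follows phase 10, putting phase 10 no later than position 8. That position is achievable by scheduling everything else first.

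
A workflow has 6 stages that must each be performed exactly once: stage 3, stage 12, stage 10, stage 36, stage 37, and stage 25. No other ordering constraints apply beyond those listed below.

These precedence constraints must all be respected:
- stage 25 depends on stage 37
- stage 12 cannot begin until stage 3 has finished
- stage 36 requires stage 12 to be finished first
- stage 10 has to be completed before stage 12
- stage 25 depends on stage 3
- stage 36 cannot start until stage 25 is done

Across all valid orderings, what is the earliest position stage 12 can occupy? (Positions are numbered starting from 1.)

Working backwards through the constraints from stage 12, its full set of required predecessors is stage 3, stage 10 — 2 of them.
With 2 mandatory predecessors, the earliest stage 12 can sit is position 2+1 = 3, and placing just those 2 first achieves it.

3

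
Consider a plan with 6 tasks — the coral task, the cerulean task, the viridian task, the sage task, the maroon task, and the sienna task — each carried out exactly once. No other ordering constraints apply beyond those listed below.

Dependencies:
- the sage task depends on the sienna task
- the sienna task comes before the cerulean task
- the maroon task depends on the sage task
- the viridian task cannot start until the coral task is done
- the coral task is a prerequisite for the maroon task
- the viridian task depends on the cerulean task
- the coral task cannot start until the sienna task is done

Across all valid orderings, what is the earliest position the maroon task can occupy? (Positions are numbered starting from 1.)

Working backwards through the constraints from the maroon task, its full set of required predecessors is the coral task, the sage task, the sienna task — 3 of them.
With 3 mandatory predecessors, the earliest the maroon task can sit is position 3+1 = 4, and placing just those 3 first achieves it.

4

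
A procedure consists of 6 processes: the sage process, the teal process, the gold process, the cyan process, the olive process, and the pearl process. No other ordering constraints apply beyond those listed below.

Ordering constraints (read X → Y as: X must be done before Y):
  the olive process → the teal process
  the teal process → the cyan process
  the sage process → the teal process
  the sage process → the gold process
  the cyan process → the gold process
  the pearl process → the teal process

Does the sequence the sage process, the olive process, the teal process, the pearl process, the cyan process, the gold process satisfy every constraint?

No

Here the pearl process comes after the teal process.
But one of the constraints requires the pearl process before the teal process, so this ordering violates it.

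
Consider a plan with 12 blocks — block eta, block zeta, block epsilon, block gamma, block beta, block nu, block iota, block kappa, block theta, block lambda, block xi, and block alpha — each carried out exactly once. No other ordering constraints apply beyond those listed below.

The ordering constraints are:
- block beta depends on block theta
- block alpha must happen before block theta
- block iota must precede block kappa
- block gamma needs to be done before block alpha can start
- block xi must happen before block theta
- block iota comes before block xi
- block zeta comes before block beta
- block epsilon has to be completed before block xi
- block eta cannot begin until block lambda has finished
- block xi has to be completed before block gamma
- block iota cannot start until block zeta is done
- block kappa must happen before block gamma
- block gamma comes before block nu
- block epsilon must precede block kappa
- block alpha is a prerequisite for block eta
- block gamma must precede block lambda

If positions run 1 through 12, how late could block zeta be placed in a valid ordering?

2

Following every chain forward from block zeta, the blocks that must come later are block eta, block gamma, block beta, block nu, block iota, block kappa, block theta, block lambda, block xi, block alpha — 10 of them.
With 10 mandatory successors out of 12 blocks total, the latest slot for block zeta is 12−10 = 2, and it's reachable by doing all non-successors before block zeta.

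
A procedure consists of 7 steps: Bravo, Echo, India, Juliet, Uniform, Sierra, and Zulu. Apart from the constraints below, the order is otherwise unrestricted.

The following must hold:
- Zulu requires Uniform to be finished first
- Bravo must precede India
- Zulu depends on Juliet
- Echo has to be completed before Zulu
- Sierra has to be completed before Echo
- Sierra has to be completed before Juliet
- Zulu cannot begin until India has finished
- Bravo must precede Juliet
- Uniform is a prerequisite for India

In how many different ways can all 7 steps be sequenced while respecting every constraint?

61

3 steps have no prerequisites (Bravo, Uniform, Sierra), so any of them could come first.
Systematically extending each partial ordering one step at a time and counting, there are 61 complete orderings.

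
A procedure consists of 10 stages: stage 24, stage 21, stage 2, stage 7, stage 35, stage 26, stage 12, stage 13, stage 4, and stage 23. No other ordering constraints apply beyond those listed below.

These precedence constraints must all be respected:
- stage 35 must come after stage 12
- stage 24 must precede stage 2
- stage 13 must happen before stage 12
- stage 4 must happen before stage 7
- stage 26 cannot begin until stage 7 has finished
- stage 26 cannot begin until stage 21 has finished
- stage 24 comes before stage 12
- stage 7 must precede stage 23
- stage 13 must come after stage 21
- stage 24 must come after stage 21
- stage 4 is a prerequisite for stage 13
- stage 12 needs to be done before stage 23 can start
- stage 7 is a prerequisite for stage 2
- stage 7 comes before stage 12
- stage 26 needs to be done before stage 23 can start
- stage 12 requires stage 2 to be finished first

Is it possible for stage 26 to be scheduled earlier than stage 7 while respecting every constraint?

No

Following stage 7 → stage 26, stage 7 must precede stage 26 in every valid ordering.
Hence stage 26 can never be scheduled before stage 7.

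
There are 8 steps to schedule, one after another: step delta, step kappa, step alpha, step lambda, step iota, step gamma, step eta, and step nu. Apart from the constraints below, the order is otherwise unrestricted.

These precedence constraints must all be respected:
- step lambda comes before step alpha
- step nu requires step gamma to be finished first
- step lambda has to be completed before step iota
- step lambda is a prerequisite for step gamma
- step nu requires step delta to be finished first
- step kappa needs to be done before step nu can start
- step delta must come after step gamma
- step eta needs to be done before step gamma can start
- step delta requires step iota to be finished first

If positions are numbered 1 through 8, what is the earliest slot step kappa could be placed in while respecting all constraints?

No constraint forces any other step before step kappa, so it can be placed first.

1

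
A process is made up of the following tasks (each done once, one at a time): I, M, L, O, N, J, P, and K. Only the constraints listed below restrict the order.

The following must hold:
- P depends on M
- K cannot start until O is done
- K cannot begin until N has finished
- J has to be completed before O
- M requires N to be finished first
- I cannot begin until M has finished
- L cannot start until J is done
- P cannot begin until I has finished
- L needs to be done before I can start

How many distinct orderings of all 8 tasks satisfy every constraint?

2 tasks have no prerequisites (N, J), so any of them could come first.
Enumerating by repeatedly choosing an available task (one whose prerequisites are all placed) gives 98 distinct complete orderings.

98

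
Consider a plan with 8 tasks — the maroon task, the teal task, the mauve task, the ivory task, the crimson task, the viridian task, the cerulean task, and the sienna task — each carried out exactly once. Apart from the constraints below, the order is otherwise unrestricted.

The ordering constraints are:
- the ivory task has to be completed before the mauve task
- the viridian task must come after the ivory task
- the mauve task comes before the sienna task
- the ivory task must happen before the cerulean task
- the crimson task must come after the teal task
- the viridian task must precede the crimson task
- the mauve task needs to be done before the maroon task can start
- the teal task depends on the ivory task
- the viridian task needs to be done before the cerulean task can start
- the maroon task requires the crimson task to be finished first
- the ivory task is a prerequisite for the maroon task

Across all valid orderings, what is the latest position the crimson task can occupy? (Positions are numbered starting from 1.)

The only task forced after the crimson task (directly or by a chain) is the maroon task.
So at least 1 task follows the crimson task, putting the crimson task no later than position 7. That position is achievable by scheduling everything else first.

7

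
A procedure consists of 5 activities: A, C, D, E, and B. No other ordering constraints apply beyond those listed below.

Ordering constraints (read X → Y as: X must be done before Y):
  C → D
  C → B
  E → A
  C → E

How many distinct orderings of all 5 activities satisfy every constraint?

12

C is the only activity with nothing required before it, so every ordering starts there.
Enumerating by repeatedly choosing an available activity (one whose prerequisites are all placed) gives 12 distinct complete orderings.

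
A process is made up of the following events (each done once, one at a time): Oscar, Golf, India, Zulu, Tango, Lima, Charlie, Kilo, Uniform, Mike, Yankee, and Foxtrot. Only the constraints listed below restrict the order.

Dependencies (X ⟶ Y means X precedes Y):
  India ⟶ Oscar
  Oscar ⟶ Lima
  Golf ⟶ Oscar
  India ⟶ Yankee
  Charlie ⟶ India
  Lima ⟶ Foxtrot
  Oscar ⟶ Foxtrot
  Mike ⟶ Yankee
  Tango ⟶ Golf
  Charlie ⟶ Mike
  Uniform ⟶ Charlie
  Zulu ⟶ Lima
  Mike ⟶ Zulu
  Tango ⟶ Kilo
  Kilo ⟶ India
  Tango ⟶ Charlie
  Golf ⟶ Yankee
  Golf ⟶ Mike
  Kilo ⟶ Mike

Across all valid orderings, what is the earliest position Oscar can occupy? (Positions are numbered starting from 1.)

7

Working backwards through the constraints from Oscar, its full set of required predecessors is Golf, India, Tango, Charlie, Kilo, Uniform — 6 of them.
So at minimum 6 events come before Oscar, putting Oscar no earlier than position 7. That position is achievable by scheduling exactly those predecessors first.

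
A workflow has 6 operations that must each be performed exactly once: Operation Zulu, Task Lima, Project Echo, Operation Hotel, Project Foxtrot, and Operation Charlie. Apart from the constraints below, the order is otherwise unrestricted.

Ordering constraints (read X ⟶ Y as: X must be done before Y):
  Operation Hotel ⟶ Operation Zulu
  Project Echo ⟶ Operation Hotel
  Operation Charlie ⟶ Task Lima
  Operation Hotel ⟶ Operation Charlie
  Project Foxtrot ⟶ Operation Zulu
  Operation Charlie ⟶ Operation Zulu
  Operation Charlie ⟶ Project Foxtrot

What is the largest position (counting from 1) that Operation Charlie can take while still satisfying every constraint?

3

Following every chain forward from Operation Charlie, the operations that must come later are Operation Zulu, Task Lima, Project Foxtrot — 3 of them.
So at least 3 operations follow Operation Charlie, putting Operation Charlie no later than position 3. That position is achievable by scheduling everything else first.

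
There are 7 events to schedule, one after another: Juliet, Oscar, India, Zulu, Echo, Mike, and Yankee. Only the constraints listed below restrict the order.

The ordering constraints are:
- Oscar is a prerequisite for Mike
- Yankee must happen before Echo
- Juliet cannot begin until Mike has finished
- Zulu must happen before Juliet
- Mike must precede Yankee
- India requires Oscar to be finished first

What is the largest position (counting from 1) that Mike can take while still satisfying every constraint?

The events that are forced after Mike, directly or by a chain of constraints, are Juliet, Echo, Yankee. That's 3 events.
With 3 mandatory successors out of 7 events total, the latest slot for Mike is 7−3 = 4, and it's reachable by doing all non-successors before Mike.

4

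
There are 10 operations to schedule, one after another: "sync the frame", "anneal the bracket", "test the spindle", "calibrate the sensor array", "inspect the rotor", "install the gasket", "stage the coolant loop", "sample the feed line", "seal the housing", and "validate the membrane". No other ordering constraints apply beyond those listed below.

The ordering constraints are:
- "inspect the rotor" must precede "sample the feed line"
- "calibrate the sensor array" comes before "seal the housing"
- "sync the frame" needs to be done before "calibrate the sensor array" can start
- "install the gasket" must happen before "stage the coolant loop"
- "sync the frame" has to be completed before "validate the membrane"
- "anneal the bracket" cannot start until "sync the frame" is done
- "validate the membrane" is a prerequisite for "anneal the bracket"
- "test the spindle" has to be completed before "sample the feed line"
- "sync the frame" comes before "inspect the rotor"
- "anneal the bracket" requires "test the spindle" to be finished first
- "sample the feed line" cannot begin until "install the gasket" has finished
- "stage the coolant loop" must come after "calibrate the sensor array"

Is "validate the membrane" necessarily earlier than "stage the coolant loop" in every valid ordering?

"validate the membrane" and "stage the coolant loop" are not related by any chain of constraints.
There exist valid orderings with "stage the coolant loop" before "validate the membrane", so "validate the membrane" is not required to come first.

No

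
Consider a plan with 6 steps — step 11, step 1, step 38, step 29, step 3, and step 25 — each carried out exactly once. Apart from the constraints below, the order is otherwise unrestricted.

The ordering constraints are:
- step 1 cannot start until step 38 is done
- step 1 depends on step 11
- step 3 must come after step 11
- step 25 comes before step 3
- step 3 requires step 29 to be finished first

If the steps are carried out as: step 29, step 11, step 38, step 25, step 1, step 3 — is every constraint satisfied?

Yes

Every stated constraint is respected: step 29 sits at position 1, ahead of step 3 at position 6, and each of the other listed pairs likewise has the predecessor earlier in the sequence.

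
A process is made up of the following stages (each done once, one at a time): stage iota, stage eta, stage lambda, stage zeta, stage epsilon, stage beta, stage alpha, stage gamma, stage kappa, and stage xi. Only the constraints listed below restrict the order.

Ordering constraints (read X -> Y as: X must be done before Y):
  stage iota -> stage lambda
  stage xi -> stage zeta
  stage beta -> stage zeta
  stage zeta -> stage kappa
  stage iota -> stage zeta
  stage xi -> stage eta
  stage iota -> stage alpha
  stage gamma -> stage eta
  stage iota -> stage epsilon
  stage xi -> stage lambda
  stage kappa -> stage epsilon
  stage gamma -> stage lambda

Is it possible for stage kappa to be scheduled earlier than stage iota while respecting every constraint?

There is a dependency chain stage iota → stage zeta → stage kappa, so stage kappa always comes after stage iota.
Hence stage kappa can never be scheduled before stage iota.

No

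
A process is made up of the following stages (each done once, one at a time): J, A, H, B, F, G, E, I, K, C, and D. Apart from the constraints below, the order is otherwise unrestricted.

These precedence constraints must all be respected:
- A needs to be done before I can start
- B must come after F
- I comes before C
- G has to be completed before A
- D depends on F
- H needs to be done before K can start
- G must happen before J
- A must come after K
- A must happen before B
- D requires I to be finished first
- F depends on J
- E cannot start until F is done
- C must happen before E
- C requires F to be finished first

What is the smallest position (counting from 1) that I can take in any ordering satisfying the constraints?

Every stage that must precede I has to come before it. Tracing all chains that end at I, those stages are: A, H, G, K — 4 in total.
With 4 mandatory predecessors, the earliest I can sit is position 4+1 = 5, and placing just those 4 first achieves it.

5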